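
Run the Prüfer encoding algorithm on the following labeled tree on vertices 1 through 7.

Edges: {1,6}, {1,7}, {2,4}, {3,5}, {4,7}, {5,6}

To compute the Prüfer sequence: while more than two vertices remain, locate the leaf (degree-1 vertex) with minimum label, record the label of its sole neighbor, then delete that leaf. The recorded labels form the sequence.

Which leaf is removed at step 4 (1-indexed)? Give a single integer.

Answer: 5

Derivation:
Step 1: current leaves = {2,3}. Remove leaf 2 (neighbor: 4).
Step 2: current leaves = {3,4}. Remove leaf 3 (neighbor: 5).
Step 3: current leaves = {4,5}. Remove leaf 4 (neighbor: 7).
Step 4: current leaves = {5,7}. Remove leaf 5 (neighbor: 6).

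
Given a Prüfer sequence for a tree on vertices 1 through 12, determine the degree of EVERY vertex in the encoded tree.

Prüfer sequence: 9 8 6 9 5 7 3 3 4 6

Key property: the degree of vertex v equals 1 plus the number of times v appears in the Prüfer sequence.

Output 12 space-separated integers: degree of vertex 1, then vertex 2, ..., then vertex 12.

Answer: 1 1 3 2 2 3 2 2 3 1 1 1

Derivation:
p_1 = 9: count[9] becomes 1
p_2 = 8: count[8] becomes 1
p_3 = 6: count[6] becomes 1
p_4 = 9: count[9] becomes 2
p_5 = 5: count[5] becomes 1
p_6 = 7: count[7] becomes 1
p_7 = 3: count[3] becomes 1
p_8 = 3: count[3] becomes 2
p_9 = 4: count[4] becomes 1
p_10 = 6: count[6] becomes 2
Degrees (1 + count): deg[1]=1+0=1, deg[2]=1+0=1, deg[3]=1+2=3, deg[4]=1+1=2, deg[5]=1+1=2, deg[6]=1+2=3, deg[7]=1+1=2, deg[8]=1+1=2, deg[9]=1+2=3, deg[10]=1+0=1, deg[11]=1+0=1, deg[12]=1+0=1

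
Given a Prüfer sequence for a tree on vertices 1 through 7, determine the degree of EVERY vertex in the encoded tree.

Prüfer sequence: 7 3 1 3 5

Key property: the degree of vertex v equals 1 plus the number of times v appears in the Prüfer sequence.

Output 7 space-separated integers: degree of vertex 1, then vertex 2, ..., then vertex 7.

Answer: 2 1 3 1 2 1 2

Derivation:
p_1 = 7: count[7] becomes 1
p_2 = 3: count[3] becomes 1
p_3 = 1: count[1] becomes 1
p_4 = 3: count[3] becomes 2
p_5 = 5: count[5] becomes 1
Degrees (1 + count): deg[1]=1+1=2, deg[2]=1+0=1, deg[3]=1+2=3, deg[4]=1+0=1, deg[5]=1+1=2, deg[6]=1+0=1, deg[7]=1+1=2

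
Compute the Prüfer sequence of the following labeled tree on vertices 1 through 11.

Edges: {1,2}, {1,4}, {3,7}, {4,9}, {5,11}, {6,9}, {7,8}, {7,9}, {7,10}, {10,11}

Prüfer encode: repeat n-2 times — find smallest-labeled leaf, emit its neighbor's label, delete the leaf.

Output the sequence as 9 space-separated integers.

Step 1: leaves = {2,3,5,6,8}. Remove smallest leaf 2, emit neighbor 1.
Step 2: leaves = {1,3,5,6,8}. Remove smallest leaf 1, emit neighbor 4.
Step 3: leaves = {3,4,5,6,8}. Remove smallest leaf 3, emit neighbor 7.
Step 4: leaves = {4,5,6,8}. Remove smallest leaf 4, emit neighbor 9.
Step 5: leaves = {5,6,8}. Remove smallest leaf 5, emit neighbor 11.
Step 6: leaves = {6,8,11}. Remove smallest leaf 6, emit neighbor 9.
Step 7: leaves = {8,9,11}. Remove smallest leaf 8, emit neighbor 7.
Step 8: leaves = {9,11}. Remove smallest leaf 9, emit neighbor 7.
Step 9: leaves = {7,11}. Remove smallest leaf 7, emit neighbor 10.
Done: 2 vertices remain (10, 11). Sequence = [1 4 7 9 11 9 7 7 10]

Answer: 1 4 7 9 11 9 7 7 10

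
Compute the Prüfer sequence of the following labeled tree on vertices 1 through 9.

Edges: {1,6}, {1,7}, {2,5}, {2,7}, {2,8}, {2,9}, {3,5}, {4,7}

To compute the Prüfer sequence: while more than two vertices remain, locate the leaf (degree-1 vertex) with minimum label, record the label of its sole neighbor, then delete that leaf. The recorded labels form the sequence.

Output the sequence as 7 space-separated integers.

Step 1: leaves = {3,4,6,8,9}. Remove smallest leaf 3, emit neighbor 5.
Step 2: leaves = {4,5,6,8,9}. Remove smallest leaf 4, emit neighbor 7.
Step 3: leaves = {5,6,8,9}. Remove smallest leaf 5, emit neighbor 2.
Step 4: leaves = {6,8,9}. Remove smallest leaf 6, emit neighbor 1.
Step 5: leaves = {1,8,9}. Remove smallest leaf 1, emit neighbor 7.
Step 6: leaves = {7,8,9}. Remove smallest leaf 7, emit neighbor 2.
Step 7: leaves = {8,9}. Remove smallest leaf 8, emit neighbor 2.
Done: 2 vertices remain (2, 9). Sequence = [5 7 2 1 7 2 2]

Answer: 5 7 2 1 7 2 2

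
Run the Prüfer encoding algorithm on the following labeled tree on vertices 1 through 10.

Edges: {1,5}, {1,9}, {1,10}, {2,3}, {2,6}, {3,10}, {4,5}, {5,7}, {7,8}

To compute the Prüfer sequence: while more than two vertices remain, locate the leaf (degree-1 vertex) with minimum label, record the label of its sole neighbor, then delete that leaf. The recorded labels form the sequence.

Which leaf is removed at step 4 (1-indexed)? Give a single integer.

Step 1: current leaves = {4,6,8,9}. Remove leaf 4 (neighbor: 5).
Step 2: current leaves = {6,8,9}. Remove leaf 6 (neighbor: 2).
Step 3: current leaves = {2,8,9}. Remove leaf 2 (neighbor: 3).
Step 4: current leaves = {3,8,9}. Remove leaf 3 (neighbor: 10).

Answer: 3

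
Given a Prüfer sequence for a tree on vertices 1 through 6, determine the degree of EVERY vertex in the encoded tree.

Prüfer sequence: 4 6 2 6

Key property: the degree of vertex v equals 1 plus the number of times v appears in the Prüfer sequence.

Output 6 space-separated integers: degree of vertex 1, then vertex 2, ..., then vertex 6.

Answer: 1 2 1 2 1 3

Derivation:
p_1 = 4: count[4] becomes 1
p_2 = 6: count[6] becomes 1
p_3 = 2: count[2] becomes 1
p_4 = 6: count[6] becomes 2
Degrees (1 + count): deg[1]=1+0=1, deg[2]=1+1=2, deg[3]=1+0=1, deg[4]=1+1=2, deg[5]=1+0=1, deg[6]=1+2=3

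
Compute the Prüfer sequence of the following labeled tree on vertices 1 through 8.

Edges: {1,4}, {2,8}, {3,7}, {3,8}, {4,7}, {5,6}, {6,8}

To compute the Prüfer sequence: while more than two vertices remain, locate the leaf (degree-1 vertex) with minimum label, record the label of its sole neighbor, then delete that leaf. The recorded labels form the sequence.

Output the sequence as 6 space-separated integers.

Step 1: leaves = {1,2,5}. Remove smallest leaf 1, emit neighbor 4.
Step 2: leaves = {2,4,5}. Remove smallest leaf 2, emit neighbor 8.
Step 3: leaves = {4,5}. Remove smallest leaf 4, emit neighbor 7.
Step 4: leaves = {5,7}. Remove smallest leaf 5, emit neighbor 6.
Step 5: leaves = {6,7}. Remove smallest leaf 6, emit neighbor 8.
Step 6: leaves = {7,8}. Remove smallest leaf 7, emit neighbor 3.
Done: 2 vertices remain (3, 8). Sequence = [4 8 7 6 8 3]

Answer: 4 8 7 6 8 3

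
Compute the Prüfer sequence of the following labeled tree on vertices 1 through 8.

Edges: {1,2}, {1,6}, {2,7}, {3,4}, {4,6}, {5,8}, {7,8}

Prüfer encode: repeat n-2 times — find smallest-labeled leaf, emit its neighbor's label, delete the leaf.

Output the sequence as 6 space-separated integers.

Step 1: leaves = {3,5}. Remove smallest leaf 3, emit neighbor 4.
Step 2: leaves = {4,5}. Remove smallest leaf 4, emit neighbor 6.
Step 3: leaves = {5,6}. Remove smallest leaf 5, emit neighbor 8.
Step 4: leaves = {6,8}. Remove smallest leaf 6, emit neighbor 1.
Step 5: leaves = {1,8}. Remove smallest leaf 1, emit neighbor 2.
Step 6: leaves = {2,8}. Remove smallest leaf 2, emit neighbor 7.
Done: 2 vertices remain (7, 8). Sequence = [4 6 8 1 2 7]

Answer: 4 6 8 1 2 7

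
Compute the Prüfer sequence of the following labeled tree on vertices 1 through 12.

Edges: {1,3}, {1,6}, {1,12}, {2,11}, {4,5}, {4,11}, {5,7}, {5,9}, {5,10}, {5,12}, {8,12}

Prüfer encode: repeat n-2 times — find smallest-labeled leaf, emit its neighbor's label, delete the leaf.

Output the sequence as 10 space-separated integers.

Step 1: leaves = {2,3,6,7,8,9,10}. Remove smallest leaf 2, emit neighbor 11.
Step 2: leaves = {3,6,7,8,9,10,11}. Remove smallest leaf 3, emit neighbor 1.
Step 3: leaves = {6,7,8,9,10,11}. Remove smallest leaf 6, emit neighbor 1.
Step 4: leaves = {1,7,8,9,10,11}. Remove smallest leaf 1, emit neighbor 12.
Step 5: leaves = {7,8,9,10,11}. Remove smallest leaf 7, emit neighbor 5.
Step 6: leaves = {8,9,10,11}. Remove smallest leaf 8, emit neighbor 12.
Step 7: leaves = {9,10,11,12}. Remove smallest leaf 9, emit neighbor 5.
Step 8: leaves = {10,11,12}. Remove smallest leaf 10, emit neighbor 5.
Step 9: leaves = {11,12}. Remove smallest leaf 11, emit neighbor 4.
Step 10: leaves = {4,12}. Remove smallest leaf 4, emit neighbor 5.
Done: 2 vertices remain (5, 12). Sequence = [11 1 1 12 5 12 5 5 4 5]

Answer: 11 1 1 12 5 12 5 5 4 5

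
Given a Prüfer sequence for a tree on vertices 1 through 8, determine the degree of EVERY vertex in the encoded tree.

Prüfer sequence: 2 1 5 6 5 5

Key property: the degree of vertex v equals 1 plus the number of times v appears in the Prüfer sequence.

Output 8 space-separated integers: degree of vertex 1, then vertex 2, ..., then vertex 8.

Answer: 2 2 1 1 4 2 1 1

Derivation:
p_1 = 2: count[2] becomes 1
p_2 = 1: count[1] becomes 1
p_3 = 5: count[5] becomes 1
p_4 = 6: count[6] becomes 1
p_5 = 5: count[5] becomes 2
p_6 = 5: count[5] becomes 3
Degrees (1 + count): deg[1]=1+1=2, deg[2]=1+1=2, deg[3]=1+0=1, deg[4]=1+0=1, deg[5]=1+3=4, deg[6]=1+1=2, deg[7]=1+0=1, deg[8]=1+0=1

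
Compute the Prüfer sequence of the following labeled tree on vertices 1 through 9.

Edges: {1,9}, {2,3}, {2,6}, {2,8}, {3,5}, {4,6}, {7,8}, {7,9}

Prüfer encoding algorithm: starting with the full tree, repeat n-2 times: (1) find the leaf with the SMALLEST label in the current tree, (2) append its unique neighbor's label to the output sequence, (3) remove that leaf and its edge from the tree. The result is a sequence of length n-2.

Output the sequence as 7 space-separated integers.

Step 1: leaves = {1,4,5}. Remove smallest leaf 1, emit neighbor 9.
Step 2: leaves = {4,5,9}. Remove smallest leaf 4, emit neighbor 6.
Step 3: leaves = {5,6,9}. Remove smallest leaf 5, emit neighbor 3.
Step 4: leaves = {3,6,9}. Remove smallest leaf 3, emit neighbor 2.
Step 5: leaves = {6,9}. Remove smallest leaf 6, emit neighbor 2.
Step 6: leaves = {2,9}. Remove smallest leaf 2, emit neighbor 8.
Step 7: leaves = {8,9}. Remove smallest leaf 8, emit neighbor 7.
Done: 2 vertices remain (7, 9). Sequence = [9 6 3 2 2 8 7]

Answer: 9 6 3 2 2 8 7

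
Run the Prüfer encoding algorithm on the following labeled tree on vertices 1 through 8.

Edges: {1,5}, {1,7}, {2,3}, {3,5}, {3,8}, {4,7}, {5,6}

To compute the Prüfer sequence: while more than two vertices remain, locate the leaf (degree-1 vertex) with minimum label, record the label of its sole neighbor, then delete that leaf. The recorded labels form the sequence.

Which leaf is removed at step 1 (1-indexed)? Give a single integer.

Step 1: current leaves = {2,4,6,8}. Remove leaf 2 (neighbor: 3).

Answer: 2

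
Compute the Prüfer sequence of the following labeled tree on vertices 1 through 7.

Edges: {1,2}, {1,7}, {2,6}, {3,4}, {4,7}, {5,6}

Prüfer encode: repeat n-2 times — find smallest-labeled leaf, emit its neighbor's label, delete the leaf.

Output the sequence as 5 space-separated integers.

Step 1: leaves = {3,5}. Remove smallest leaf 3, emit neighbor 4.
Step 2: leaves = {4,5}. Remove smallest leaf 4, emit neighbor 7.
Step 3: leaves = {5,7}. Remove smallest leaf 5, emit neighbor 6.
Step 4: leaves = {6,7}. Remove smallest leaf 6, emit neighbor 2.
Step 5: leaves = {2,7}. Remove smallest leaf 2, emit neighbor 1.
Done: 2 vertices remain (1, 7). Sequence = [4 7 6 2 1]

Answer: 4 7 6 2 1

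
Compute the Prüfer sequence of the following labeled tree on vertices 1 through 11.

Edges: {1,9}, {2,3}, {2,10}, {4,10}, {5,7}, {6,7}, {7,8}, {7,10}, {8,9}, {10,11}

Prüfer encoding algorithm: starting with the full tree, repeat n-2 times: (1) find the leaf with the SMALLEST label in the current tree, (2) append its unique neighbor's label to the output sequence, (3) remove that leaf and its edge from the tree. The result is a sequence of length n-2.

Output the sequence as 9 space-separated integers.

Answer: 9 2 10 10 7 7 8 7 10

Derivation:
Step 1: leaves = {1,3,4,5,6,11}. Remove smallest leaf 1, emit neighbor 9.
Step 2: leaves = {3,4,5,6,9,11}. Remove smallest leaf 3, emit neighbor 2.
Step 3: leaves = {2,4,5,6,9,11}. Remove smallest leaf 2, emit neighbor 10.
Step 4: leaves = {4,5,6,9,11}. Remove smallest leaf 4, emit neighbor 10.
Step 5: leaves = {5,6,9,11}. Remove smallest leaf 5, emit neighbor 7.
Step 6: leaves = {6,9,11}. Remove smallest leaf 6, emit neighbor 7.
Step 7: leaves = {9,11}. Remove smallest leaf 9, emit neighbor 8.
Step 8: leaves = {8,11}. Remove smallest leaf 8, emit neighbor 7.
Step 9: leaves = {7,11}. Remove smallest leaf 7, emit neighbor 10.
Done: 2 vertices remain (10, 11). Sequence = [9 2 10 10 7 7 8 7 10]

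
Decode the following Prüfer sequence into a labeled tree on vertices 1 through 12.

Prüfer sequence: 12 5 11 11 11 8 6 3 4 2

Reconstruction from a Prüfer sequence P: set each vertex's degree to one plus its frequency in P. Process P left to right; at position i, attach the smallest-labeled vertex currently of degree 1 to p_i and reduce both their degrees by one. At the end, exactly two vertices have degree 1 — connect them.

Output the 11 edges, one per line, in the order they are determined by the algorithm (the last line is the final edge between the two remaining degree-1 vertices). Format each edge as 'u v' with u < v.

Answer: 1 12
5 7
5 11
9 11
10 11
8 11
6 8
3 6
3 4
2 4
2 12

Derivation:
Initial degrees: {1:1, 2:2, 3:2, 4:2, 5:2, 6:2, 7:1, 8:2, 9:1, 10:1, 11:4, 12:2}
Step 1: smallest deg-1 vertex = 1, p_1 = 12. Add edge {1,12}. Now deg[1]=0, deg[12]=1.
Step 2: smallest deg-1 vertex = 7, p_2 = 5. Add edge {5,7}. Now deg[7]=0, deg[5]=1.
Step 3: smallest deg-1 vertex = 5, p_3 = 11. Add edge {5,11}. Now deg[5]=0, deg[11]=3.
Step 4: smallest deg-1 vertex = 9, p_4 = 11. Add edge {9,11}. Now deg[9]=0, deg[11]=2.
Step 5: smallest deg-1 vertex = 10, p_5 = 11. Add edge {10,11}. Now deg[10]=0, deg[11]=1.
Step 6: smallest deg-1 vertex = 11, p_6 = 8. Add edge {8,11}. Now deg[11]=0, deg[8]=1.
Step 7: smallest deg-1 vertex = 8, p_7 = 6. Add edge {6,8}. Now deg[8]=0, deg[6]=1.
Step 8: smallest deg-1 vertex = 6, p_8 = 3. Add edge {3,6}. Now deg[6]=0, deg[3]=1.
Step 9: smallest deg-1 vertex = 3, p_9 = 4. Add edge {3,4}. Now deg[3]=0, deg[4]=1.
Step 10: smallest deg-1 vertex = 4, p_10 = 2. Add edge {2,4}. Now deg[4]=0, deg[2]=1.
Final: two remaining deg-1 vertices are 2, 12. Add edge {2,12}.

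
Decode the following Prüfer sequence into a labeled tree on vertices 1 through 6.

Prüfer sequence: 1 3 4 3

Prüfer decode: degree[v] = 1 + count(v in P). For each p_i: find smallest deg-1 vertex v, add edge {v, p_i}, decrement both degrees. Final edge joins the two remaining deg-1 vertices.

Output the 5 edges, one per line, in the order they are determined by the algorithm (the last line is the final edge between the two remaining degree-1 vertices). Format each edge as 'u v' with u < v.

Answer: 1 2
1 3
4 5
3 4
3 6

Derivation:
Initial degrees: {1:2, 2:1, 3:3, 4:2, 5:1, 6:1}
Step 1: smallest deg-1 vertex = 2, p_1 = 1. Add edge {1,2}. Now deg[2]=0, deg[1]=1.
Step 2: smallest deg-1 vertex = 1, p_2 = 3. Add edge {1,3}. Now deg[1]=0, deg[3]=2.
Step 3: smallest deg-1 vertex = 5, p_3 = 4. Add edge {4,5}. Now deg[5]=0, deg[4]=1.
Step 4: smallest deg-1 vertex = 4, p_4 = 3. Add edge {3,4}. Now deg[4]=0, deg[3]=1.
Final: two remaining deg-1 vertices are 3, 6. Add edge {3,6}.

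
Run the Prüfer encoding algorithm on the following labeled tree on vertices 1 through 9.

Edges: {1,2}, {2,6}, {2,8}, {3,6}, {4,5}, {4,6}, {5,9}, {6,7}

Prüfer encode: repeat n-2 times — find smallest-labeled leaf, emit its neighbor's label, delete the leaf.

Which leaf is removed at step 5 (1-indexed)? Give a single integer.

Answer: 2

Derivation:
Step 1: current leaves = {1,3,7,8,9}. Remove leaf 1 (neighbor: 2).
Step 2: current leaves = {3,7,8,9}. Remove leaf 3 (neighbor: 6).
Step 3: current leaves = {7,8,9}. Remove leaf 7 (neighbor: 6).
Step 4: current leaves = {8,9}. Remove leaf 8 (neighbor: 2).
Step 5: current leaves = {2,9}. Remove leaf 2 (neighbor: 6).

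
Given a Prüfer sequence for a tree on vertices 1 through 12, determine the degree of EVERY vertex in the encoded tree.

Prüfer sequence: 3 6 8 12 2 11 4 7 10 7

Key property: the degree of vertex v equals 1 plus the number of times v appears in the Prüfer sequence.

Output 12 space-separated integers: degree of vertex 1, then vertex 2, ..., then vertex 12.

Answer: 1 2 2 2 1 2 3 2 1 2 2 2

Derivation:
p_1 = 3: count[3] becomes 1
p_2 = 6: count[6] becomes 1
p_3 = 8: count[8] becomes 1
p_4 = 12: count[12] becomes 1
p_5 = 2: count[2] becomes 1
p_6 = 11: count[11] becomes 1
p_7 = 4: count[4] becomes 1
p_8 = 7: count[7] becomes 1
p_9 = 10: count[10] becomes 1
p_10 = 7: count[7] becomes 2
Degrees (1 + count): deg[1]=1+0=1, deg[2]=1+1=2, deg[3]=1+1=2, deg[4]=1+1=2, deg[5]=1+0=1, deg[6]=1+1=2, deg[7]=1+2=3, deg[8]=1+1=2, deg[9]=1+0=1, deg[10]=1+1=2, deg[11]=1+1=2, deg[12]=1+1=2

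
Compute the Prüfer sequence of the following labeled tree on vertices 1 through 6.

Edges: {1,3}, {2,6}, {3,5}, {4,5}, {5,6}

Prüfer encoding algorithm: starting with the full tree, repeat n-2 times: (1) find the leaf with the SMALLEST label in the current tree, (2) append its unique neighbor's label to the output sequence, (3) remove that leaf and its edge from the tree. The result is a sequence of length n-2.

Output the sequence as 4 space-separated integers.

Step 1: leaves = {1,2,4}. Remove smallest leaf 1, emit neighbor 3.
Step 2: leaves = {2,3,4}. Remove smallest leaf 2, emit neighbor 6.
Step 3: leaves = {3,4,6}. Remove smallest leaf 3, emit neighbor 5.
Step 4: leaves = {4,6}. Remove smallest leaf 4, emit neighbor 5.
Done: 2 vertices remain (5, 6). Sequence = [3 6 5 5]

Answer: 3 6 5 5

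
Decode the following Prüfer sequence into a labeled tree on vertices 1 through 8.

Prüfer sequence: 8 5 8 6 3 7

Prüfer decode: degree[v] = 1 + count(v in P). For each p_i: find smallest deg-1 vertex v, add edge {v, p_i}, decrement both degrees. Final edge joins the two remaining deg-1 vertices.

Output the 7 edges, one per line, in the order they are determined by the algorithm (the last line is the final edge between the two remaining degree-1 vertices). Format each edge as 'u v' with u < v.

Answer: 1 8
2 5
4 8
5 6
3 6
3 7
7 8

Derivation:
Initial degrees: {1:1, 2:1, 3:2, 4:1, 5:2, 6:2, 7:2, 8:3}
Step 1: smallest deg-1 vertex = 1, p_1 = 8. Add edge {1,8}. Now deg[1]=0, deg[8]=2.
Step 2: smallest deg-1 vertex = 2, p_2 = 5. Add edge {2,5}. Now deg[2]=0, deg[5]=1.
Step 3: smallest deg-1 vertex = 4, p_3 = 8. Add edge {4,8}. Now deg[4]=0, deg[8]=1.
Step 4: smallest deg-1 vertex = 5, p_4 = 6. Add edge {5,6}. Now deg[5]=0, deg[6]=1.
Step 5: smallest deg-1 vertex = 6, p_5 = 3. Add edge {3,6}. Now deg[6]=0, deg[3]=1.
Step 6: smallest deg-1 vertex = 3, p_6 = 7. Add edge {3,7}. Now deg[3]=0, deg[7]=1.
Final: two remaining deg-1 vertices are 7, 8. Add edge {7,8}.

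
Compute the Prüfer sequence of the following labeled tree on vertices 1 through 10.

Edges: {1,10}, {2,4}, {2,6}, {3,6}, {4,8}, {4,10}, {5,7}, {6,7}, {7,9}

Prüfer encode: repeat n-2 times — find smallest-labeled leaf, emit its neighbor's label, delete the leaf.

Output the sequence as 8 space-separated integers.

Answer: 10 6 7 4 7 6 2 4

Derivation:
Step 1: leaves = {1,3,5,8,9}. Remove smallest leaf 1, emit neighbor 10.
Step 2: leaves = {3,5,8,9,10}. Remove smallest leaf 3, emit neighbor 6.
Step 3: leaves = {5,8,9,10}. Remove smallest leaf 5, emit neighbor 7.
Step 4: leaves = {8,9,10}. Remove smallest leaf 8, emit neighbor 4.
Step 5: leaves = {9,10}. Remove smallest leaf 9, emit neighbor 7.
Step 6: leaves = {7,10}. Remove smallest leaf 7, emit neighbor 6.
Step 7: leaves = {6,10}. Remove smallest leaf 6, emit neighbor 2.
Step 8: leaves = {2,10}. Remove smallest leaf 2, emit neighbor 4.
Done: 2 vertices remain (4, 10). Sequence = [10 6 7 4 7 6 2 4]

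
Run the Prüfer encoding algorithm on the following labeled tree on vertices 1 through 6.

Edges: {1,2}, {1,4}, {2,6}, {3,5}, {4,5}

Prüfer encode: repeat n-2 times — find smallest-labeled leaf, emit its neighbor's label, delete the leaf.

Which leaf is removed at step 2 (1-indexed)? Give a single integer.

Answer: 5

Derivation:
Step 1: current leaves = {3,6}. Remove leaf 3 (neighbor: 5).
Step 2: current leaves = {5,6}. Remove leaf 5 (neighbor: 4).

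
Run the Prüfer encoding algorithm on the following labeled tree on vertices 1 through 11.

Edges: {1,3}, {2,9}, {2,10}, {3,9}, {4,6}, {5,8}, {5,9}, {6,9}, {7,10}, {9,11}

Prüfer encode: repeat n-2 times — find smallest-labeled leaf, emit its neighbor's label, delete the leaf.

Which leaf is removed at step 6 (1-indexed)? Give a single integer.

Step 1: current leaves = {1,4,7,8,11}. Remove leaf 1 (neighbor: 3).
Step 2: current leaves = {3,4,7,8,11}. Remove leaf 3 (neighbor: 9).
Step 3: current leaves = {4,7,8,11}. Remove leaf 4 (neighbor: 6).
Step 4: current leaves = {6,7,8,11}. Remove leaf 6 (neighbor: 9).
Step 5: current leaves = {7,8,11}. Remove leaf 7 (neighbor: 10).
Step 6: current leaves = {8,10,11}. Remove leaf 8 (neighbor: 5).

Answer: 8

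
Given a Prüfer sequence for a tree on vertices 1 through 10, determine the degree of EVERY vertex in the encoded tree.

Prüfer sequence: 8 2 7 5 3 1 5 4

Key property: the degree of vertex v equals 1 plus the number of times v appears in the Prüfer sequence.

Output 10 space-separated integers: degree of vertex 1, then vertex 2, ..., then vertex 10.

p_1 = 8: count[8] becomes 1
p_2 = 2: count[2] becomes 1
p_3 = 7: count[7] becomes 1
p_4 = 5: count[5] becomes 1
p_5 = 3: count[3] becomes 1
p_6 = 1: count[1] becomes 1
p_7 = 5: count[5] becomes 2
p_8 = 4: count[4] becomes 1
Degrees (1 + count): deg[1]=1+1=2, deg[2]=1+1=2, deg[3]=1+1=2, deg[4]=1+1=2, deg[5]=1+2=3, deg[6]=1+0=1, deg[7]=1+1=2, deg[8]=1+1=2, deg[9]=1+0=1, deg[10]=1+0=1

Answer: 2 2 2 2 3 1 2 2 1 1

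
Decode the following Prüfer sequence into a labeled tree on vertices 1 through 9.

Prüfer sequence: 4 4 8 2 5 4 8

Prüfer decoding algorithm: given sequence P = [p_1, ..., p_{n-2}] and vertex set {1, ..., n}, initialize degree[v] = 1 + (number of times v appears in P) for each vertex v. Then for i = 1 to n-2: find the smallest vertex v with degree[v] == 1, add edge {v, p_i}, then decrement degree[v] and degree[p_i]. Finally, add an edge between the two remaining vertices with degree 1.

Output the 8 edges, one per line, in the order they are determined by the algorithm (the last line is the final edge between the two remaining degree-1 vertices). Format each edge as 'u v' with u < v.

Initial degrees: {1:1, 2:2, 3:1, 4:4, 5:2, 6:1, 7:1, 8:3, 9:1}
Step 1: smallest deg-1 vertex = 1, p_1 = 4. Add edge {1,4}. Now deg[1]=0, deg[4]=3.
Step 2: smallest deg-1 vertex = 3, p_2 = 4. Add edge {3,4}. Now deg[3]=0, deg[4]=2.
Step 3: smallest deg-1 vertex = 6, p_3 = 8. Add edge {6,8}. Now deg[6]=0, deg[8]=2.
Step 4: smallest deg-1 vertex = 7, p_4 = 2. Add edge {2,7}. Now deg[7]=0, deg[2]=1.
Step 5: smallest deg-1 vertex = 2, p_5 = 5. Add edge {2,5}. Now deg[2]=0, deg[5]=1.
Step 6: smallest deg-1 vertex = 5, p_6 = 4. Add edge {4,5}. Now deg[5]=0, deg[4]=1.
Step 7: smallest deg-1 vertex = 4, p_7 = 8. Add edge {4,8}. Now deg[4]=0, deg[8]=1.
Final: two remaining deg-1 vertices are 8, 9. Add edge {8,9}.

Answer: 1 4
3 4
6 8
2 7
2 5
4 5
4 8
8 9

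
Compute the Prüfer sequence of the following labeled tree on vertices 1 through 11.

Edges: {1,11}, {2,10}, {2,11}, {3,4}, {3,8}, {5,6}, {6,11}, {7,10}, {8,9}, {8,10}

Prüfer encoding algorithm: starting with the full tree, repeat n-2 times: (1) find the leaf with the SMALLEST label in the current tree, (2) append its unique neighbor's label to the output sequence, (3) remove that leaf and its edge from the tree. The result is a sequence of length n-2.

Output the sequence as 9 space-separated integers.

Answer: 11 3 8 6 11 10 8 10 2

Derivation:
Step 1: leaves = {1,4,5,7,9}. Remove smallest leaf 1, emit neighbor 11.
Step 2: leaves = {4,5,7,9}. Remove smallest leaf 4, emit neighbor 3.
Step 3: leaves = {3,5,7,9}. Remove smallest leaf 3, emit neighbor 8.
Step 4: leaves = {5,7,9}. Remove smallest leaf 5, emit neighbor 6.
Step 5: leaves = {6,7,9}. Remove smallest leaf 6, emit neighbor 11.
Step 6: leaves = {7,9,11}. Remove smallest leaf 7, emit neighbor 10.
Step 7: leaves = {9,11}. Remove smallest leaf 9, emit neighbor 8.
Step 8: leaves = {8,11}. Remove smallest leaf 8, emit neighbor 10.
Step 9: leaves = {10,11}. Remove smallest leaf 10, emit neighbor 2.
Done: 2 vertices remain (2, 11). Sequence = [11 3 8 6 11 10 8 10 2]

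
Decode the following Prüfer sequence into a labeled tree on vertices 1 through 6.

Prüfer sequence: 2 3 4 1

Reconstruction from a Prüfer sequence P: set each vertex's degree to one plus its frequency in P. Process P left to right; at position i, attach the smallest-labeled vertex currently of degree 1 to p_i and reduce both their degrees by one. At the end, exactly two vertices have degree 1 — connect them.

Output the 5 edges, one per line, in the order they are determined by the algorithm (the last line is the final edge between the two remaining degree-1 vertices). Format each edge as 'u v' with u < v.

Initial degrees: {1:2, 2:2, 3:2, 4:2, 5:1, 6:1}
Step 1: smallest deg-1 vertex = 5, p_1 = 2. Add edge {2,5}. Now deg[5]=0, deg[2]=1.
Step 2: smallest deg-1 vertex = 2, p_2 = 3. Add edge {2,3}. Now deg[2]=0, deg[3]=1.
Step 3: smallest deg-1 vertex = 3, p_3 = 4. Add edge {3,4}. Now deg[3]=0, deg[4]=1.
Step 4: smallest deg-1 vertex = 4, p_4 = 1. Add edge {1,4}. Now deg[4]=0, deg[1]=1.
Final: two remaining deg-1 vertices are 1, 6. Add edge {1,6}.

Answer: 2 5
2 3
3 4
1 4
1 6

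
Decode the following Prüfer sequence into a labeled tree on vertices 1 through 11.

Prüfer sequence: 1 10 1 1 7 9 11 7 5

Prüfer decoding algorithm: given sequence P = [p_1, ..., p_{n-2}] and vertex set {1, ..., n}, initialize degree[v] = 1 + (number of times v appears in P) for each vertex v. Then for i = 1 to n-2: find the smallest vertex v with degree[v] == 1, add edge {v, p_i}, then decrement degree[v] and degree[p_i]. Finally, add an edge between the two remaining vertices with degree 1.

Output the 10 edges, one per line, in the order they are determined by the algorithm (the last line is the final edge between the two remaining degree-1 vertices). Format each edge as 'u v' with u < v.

Initial degrees: {1:4, 2:1, 3:1, 4:1, 5:2, 6:1, 7:3, 8:1, 9:2, 10:2, 11:2}
Step 1: smallest deg-1 vertex = 2, p_1 = 1. Add edge {1,2}. Now deg[2]=0, deg[1]=3.
Step 2: smallest deg-1 vertex = 3, p_2 = 10. Add edge {3,10}. Now deg[3]=0, deg[10]=1.
Step 3: smallest deg-1 vertex = 4, p_3 = 1. Add edge {1,4}. Now deg[4]=0, deg[1]=2.
Step 4: smallest deg-1 vertex = 6, p_4 = 1. Add edge {1,6}. Now deg[6]=0, deg[1]=1.
Step 5: smallest deg-1 vertex = 1, p_5 = 7. Add edge {1,7}. Now deg[1]=0, deg[7]=2.
Step 6: smallest deg-1 vertex = 8, p_6 = 9. Add edge {8,9}. Now deg[8]=0, deg[9]=1.
Step 7: smallest deg-1 vertex = 9, p_7 = 11. Add edge {9,11}. Now deg[9]=0, deg[11]=1.
Step 8: smallest deg-1 vertex = 10, p_8 = 7. Add edge {7,10}. Now deg[10]=0, deg[7]=1.
Step 9: smallest deg-1 vertex = 7, p_9 = 5. Add edge {5,7}. Now deg[7]=0, deg[5]=1.
Final: two remaining deg-1 vertices are 5, 11. Add edge {5,11}.

Answer: 1 2
3 10
1 4
1 6
1 7
8 9
9 11
7 10
5 7
5 11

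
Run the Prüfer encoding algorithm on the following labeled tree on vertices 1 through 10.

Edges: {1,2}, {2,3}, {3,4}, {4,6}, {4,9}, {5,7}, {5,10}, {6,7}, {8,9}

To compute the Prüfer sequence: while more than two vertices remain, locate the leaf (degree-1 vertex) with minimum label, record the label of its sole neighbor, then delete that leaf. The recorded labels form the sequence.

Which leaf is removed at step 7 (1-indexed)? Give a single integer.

Step 1: current leaves = {1,8,10}. Remove leaf 1 (neighbor: 2).
Step 2: current leaves = {2,8,10}. Remove leaf 2 (neighbor: 3).
Step 3: current leaves = {3,8,10}. Remove leaf 3 (neighbor: 4).
Step 4: current leaves = {8,10}. Remove leaf 8 (neighbor: 9).
Step 5: current leaves = {9,10}. Remove leaf 9 (neighbor: 4).
Step 6: current leaves = {4,10}. Remove leaf 4 (neighbor: 6).
Step 7: current leaves = {6,10}. Remove leaf 6 (neighbor: 7).

Answer: 6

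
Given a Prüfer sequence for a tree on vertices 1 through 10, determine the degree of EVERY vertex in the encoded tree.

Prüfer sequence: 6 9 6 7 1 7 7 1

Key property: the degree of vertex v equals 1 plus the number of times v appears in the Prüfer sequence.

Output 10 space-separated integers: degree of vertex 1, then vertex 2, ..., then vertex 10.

p_1 = 6: count[6] becomes 1
p_2 = 9: count[9] becomes 1
p_3 = 6: count[6] becomes 2
p_4 = 7: count[7] becomes 1
p_5 = 1: count[1] becomes 1
p_6 = 7: count[7] becomes 2
p_7 = 7: count[7] becomes 3
p_8 = 1: count[1] becomes 2
Degrees (1 + count): deg[1]=1+2=3, deg[2]=1+0=1, deg[3]=1+0=1, deg[4]=1+0=1, deg[5]=1+0=1, deg[6]=1+2=3, deg[7]=1+3=4, deg[8]=1+0=1, deg[9]=1+1=2, deg[10]=1+0=1

Answer: 3 1 1 1 1 3 4 1 2 1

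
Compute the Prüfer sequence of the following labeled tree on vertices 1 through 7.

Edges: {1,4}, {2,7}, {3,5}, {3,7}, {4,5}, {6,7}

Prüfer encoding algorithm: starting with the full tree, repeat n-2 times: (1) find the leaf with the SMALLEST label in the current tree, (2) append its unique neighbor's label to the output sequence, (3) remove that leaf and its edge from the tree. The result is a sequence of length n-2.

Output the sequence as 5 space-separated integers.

Answer: 4 7 5 3 7

Derivation:
Step 1: leaves = {1,2,6}. Remove smallest leaf 1, emit neighbor 4.
Step 2: leaves = {2,4,6}. Remove smallest leaf 2, emit neighbor 7.
Step 3: leaves = {4,6}. Remove smallest leaf 4, emit neighbor 5.
Step 4: leaves = {5,6}. Remove smallest leaf 5, emit neighbor 3.
Step 5: leaves = {3,6}. Remove smallest leaf 3, emit neighbor 7.
Done: 2 vertices remain (6, 7). Sequence = [4 7 5 3 7]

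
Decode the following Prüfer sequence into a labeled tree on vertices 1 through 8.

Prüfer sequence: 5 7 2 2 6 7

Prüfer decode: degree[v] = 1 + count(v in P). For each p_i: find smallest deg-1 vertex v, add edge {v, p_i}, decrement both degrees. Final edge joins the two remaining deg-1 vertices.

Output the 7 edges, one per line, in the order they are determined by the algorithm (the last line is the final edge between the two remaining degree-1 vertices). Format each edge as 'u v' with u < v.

Answer: 1 5
3 7
2 4
2 5
2 6
6 7
7 8

Derivation:
Initial degrees: {1:1, 2:3, 3:1, 4:1, 5:2, 6:2, 7:3, 8:1}
Step 1: smallest deg-1 vertex = 1, p_1 = 5. Add edge {1,5}. Now deg[1]=0, deg[5]=1.
Step 2: smallest deg-1 vertex = 3, p_2 = 7. Add edge {3,7}. Now deg[3]=0, deg[7]=2.
Step 3: smallest deg-1 vertex = 4, p_3 = 2. Add edge {2,4}. Now deg[4]=0, deg[2]=2.
Step 4: smallest deg-1 vertex = 5, p_4 = 2. Add edge {2,5}. Now deg[5]=0, deg[2]=1.
Step 5: smallest deg-1 vertex = 2, p_5 = 6. Add edge {2,6}. Now deg[2]=0, deg[6]=1.
Step 6: smallest deg-1 vertex = 6, p_6 = 7. Add edge {6,7}. Now deg[6]=0, deg[7]=1.
Final: two remaining deg-1 vertices are 7, 8. Add edge {7,8}.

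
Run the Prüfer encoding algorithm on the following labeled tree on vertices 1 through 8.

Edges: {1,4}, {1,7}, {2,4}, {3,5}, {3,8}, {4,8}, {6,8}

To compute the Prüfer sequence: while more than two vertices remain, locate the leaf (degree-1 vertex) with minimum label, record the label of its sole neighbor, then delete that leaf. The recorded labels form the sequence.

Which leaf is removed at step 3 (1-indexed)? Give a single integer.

Answer: 3

Derivation:
Step 1: current leaves = {2,5,6,7}. Remove leaf 2 (neighbor: 4).
Step 2: current leaves = {5,6,7}. Remove leaf 5 (neighbor: 3).
Step 3: current leaves = {3,6,7}. Remove leaf 3 (neighbor: 8).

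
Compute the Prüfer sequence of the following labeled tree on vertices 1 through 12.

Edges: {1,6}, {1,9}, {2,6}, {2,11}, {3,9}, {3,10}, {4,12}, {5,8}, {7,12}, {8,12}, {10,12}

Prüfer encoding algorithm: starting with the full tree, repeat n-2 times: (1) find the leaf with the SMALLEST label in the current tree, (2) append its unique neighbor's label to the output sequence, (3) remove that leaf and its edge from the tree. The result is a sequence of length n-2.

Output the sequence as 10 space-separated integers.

Step 1: leaves = {4,5,7,11}. Remove smallest leaf 4, emit neighbor 12.
Step 2: leaves = {5,7,11}. Remove smallest leaf 5, emit neighbor 8.
Step 3: leaves = {7,8,11}. Remove smallest leaf 7, emit neighbor 12.
Step 4: leaves = {8,11}. Remove smallest leaf 8, emit neighbor 12.
Step 5: leaves = {11,12}. Remove smallest leaf 11, emit neighbor 2.
Step 6: leaves = {2,12}. Remove smallest leaf 2, emit neighbor 6.
Step 7: leaves = {6,12}. Remove smallest leaf 6, emit neighbor 1.
Step 8: leaves = {1,12}. Remove smallest leaf 1, emit neighbor 9.
Step 9: leaves = {9,12}. Remove smallest leaf 9, emit neighbor 3.
Step 10: leaves = {3,12}. Remove smallest leaf 3, emit neighbor 10.
Done: 2 vertices remain (10, 12). Sequence = [12 8 12 12 2 6 1 9 3 10]

Answer: 12 8 12 12 2 6 1 9 3 10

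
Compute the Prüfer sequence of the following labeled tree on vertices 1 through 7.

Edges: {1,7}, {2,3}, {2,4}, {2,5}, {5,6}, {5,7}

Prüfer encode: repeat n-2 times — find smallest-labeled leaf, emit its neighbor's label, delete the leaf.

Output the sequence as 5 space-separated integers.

Answer: 7 2 2 5 5

Derivation:
Step 1: leaves = {1,3,4,6}. Remove smallest leaf 1, emit neighbor 7.
Step 2: leaves = {3,4,6,7}. Remove smallest leaf 3, emit neighbor 2.
Step 3: leaves = {4,6,7}. Remove smallest leaf 4, emit neighbor 2.
Step 4: leaves = {2,6,7}. Remove smallest leaf 2, emit neighbor 5.
Step 5: leaves = {6,7}. Remove smallest leaf 6, emit neighbor 5.
Done: 2 vertices remain (5, 7). Sequence = [7 2 2 5 5]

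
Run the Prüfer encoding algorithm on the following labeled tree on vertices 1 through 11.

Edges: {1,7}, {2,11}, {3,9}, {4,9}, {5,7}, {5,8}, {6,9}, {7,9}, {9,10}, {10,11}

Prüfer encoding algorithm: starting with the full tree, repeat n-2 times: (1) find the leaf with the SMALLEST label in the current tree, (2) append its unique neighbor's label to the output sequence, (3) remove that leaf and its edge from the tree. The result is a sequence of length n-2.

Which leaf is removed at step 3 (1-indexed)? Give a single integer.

Step 1: current leaves = {1,2,3,4,6,8}. Remove leaf 1 (neighbor: 7).
Step 2: current leaves = {2,3,4,6,8}. Remove leaf 2 (neighbor: 11).
Step 3: current leaves = {3,4,6,8,11}. Remove leaf 3 (neighbor: 9).

Answer: 3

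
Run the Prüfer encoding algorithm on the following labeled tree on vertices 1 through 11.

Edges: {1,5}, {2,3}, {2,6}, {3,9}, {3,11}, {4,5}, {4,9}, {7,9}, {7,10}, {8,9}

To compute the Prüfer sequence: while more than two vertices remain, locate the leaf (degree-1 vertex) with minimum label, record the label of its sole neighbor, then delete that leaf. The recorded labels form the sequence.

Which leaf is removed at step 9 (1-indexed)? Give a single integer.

Answer: 9

Derivation:
Step 1: current leaves = {1,6,8,10,11}. Remove leaf 1 (neighbor: 5).
Step 2: current leaves = {5,6,8,10,11}. Remove leaf 5 (neighbor: 4).
Step 3: current leaves = {4,6,8,10,11}. Remove leaf 4 (neighbor: 9).
Step 4: current leaves = {6,8,10,11}. Remove leaf 6 (neighbor: 2).
Step 5: current leaves = {2,8,10,11}. Remove leaf 2 (neighbor: 3).
Step 6: current leaves = {8,10,11}. Remove leaf 8 (neighbor: 9).
Step 7: current leaves = {10,11}. Remove leaf 10 (neighbor: 7).
Step 8: current leaves = {7,11}. Remove leaf 7 (neighbor: 9).
Step 9: current leaves = {9,11}. Remove leaf 9 (neighbor: 3).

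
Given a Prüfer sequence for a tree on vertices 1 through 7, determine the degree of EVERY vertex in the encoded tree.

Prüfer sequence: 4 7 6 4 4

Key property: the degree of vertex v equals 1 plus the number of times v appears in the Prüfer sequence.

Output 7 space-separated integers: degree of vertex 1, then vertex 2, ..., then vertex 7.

Answer: 1 1 1 4 1 2 2

Derivation:
p_1 = 4: count[4] becomes 1
p_2 = 7: count[7] becomes 1
p_3 = 6: count[6] becomes 1
p_4 = 4: count[4] becomes 2
p_5 = 4: count[4] becomes 3
Degrees (1 + count): deg[1]=1+0=1, deg[2]=1+0=1, deg[3]=1+0=1, deg[4]=1+3=4, deg[5]=1+0=1, deg[6]=1+1=2, deg[7]=1+1=2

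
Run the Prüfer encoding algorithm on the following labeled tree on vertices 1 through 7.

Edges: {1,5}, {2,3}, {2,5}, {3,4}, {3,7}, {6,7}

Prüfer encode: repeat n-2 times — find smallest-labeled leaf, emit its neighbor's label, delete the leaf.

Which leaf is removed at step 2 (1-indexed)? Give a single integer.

Answer: 4

Derivation:
Step 1: current leaves = {1,4,6}. Remove leaf 1 (neighbor: 5).
Step 2: current leaves = {4,5,6}. Remove leaf 4 (neighbor: 3).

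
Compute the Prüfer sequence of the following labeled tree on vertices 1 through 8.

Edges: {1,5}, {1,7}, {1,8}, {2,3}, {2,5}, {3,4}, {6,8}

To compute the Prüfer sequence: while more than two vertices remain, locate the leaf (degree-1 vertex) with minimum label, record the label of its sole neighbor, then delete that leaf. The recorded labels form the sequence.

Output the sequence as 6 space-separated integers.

Answer: 3 2 5 1 8 1

Derivation:
Step 1: leaves = {4,6,7}. Remove smallest leaf 4, emit neighbor 3.
Step 2: leaves = {3,6,7}. Remove smallest leaf 3, emit neighbor 2.
Step 3: leaves = {2,6,7}. Remove smallest leaf 2, emit neighbor 5.
Step 4: leaves = {5,6,7}. Remove smallest leaf 5, emit neighbor 1.
Step 5: leaves = {6,7}. Remove smallest leaf 6, emit neighbor 8.
Step 6: leaves = {7,8}. Remove smallest leaf 7, emit neighbor 1.
Done: 2 vertices remain (1, 8). Sequence = [3 2 5 1 8 1]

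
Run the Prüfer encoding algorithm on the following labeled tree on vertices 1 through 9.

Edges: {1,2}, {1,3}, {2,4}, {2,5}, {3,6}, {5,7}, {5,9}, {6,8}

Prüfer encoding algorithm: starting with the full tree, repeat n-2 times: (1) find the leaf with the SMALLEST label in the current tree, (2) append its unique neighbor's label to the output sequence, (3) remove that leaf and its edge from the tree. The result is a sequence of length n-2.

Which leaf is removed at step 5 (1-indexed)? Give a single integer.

Answer: 3

Derivation:
Step 1: current leaves = {4,7,8,9}. Remove leaf 4 (neighbor: 2).
Step 2: current leaves = {7,8,9}. Remove leaf 7 (neighbor: 5).
Step 3: current leaves = {8,9}. Remove leaf 8 (neighbor: 6).
Step 4: current leaves = {6,9}. Remove leaf 6 (neighbor: 3).
Step 5: current leaves = {3,9}. Remove leaf 3 (neighbor: 1).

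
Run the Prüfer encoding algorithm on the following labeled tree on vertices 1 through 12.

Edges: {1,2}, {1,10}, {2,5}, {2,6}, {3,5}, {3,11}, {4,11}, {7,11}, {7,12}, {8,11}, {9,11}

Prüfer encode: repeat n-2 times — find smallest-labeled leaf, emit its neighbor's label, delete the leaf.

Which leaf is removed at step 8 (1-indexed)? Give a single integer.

Answer: 5

Derivation:
Step 1: current leaves = {4,6,8,9,10,12}. Remove leaf 4 (neighbor: 11).
Step 2: current leaves = {6,8,9,10,12}. Remove leaf 6 (neighbor: 2).
Step 3: current leaves = {8,9,10,12}. Remove leaf 8 (neighbor: 11).
Step 4: current leaves = {9,10,12}. Remove leaf 9 (neighbor: 11).
Step 5: current leaves = {10,12}. Remove leaf 10 (neighbor: 1).
Step 6: current leaves = {1,12}. Remove leaf 1 (neighbor: 2).
Step 7: current leaves = {2,12}. Remove leaf 2 (neighbor: 5).
Step 8: current leaves = {5,12}. Remove leaf 5 (neighbor: 3).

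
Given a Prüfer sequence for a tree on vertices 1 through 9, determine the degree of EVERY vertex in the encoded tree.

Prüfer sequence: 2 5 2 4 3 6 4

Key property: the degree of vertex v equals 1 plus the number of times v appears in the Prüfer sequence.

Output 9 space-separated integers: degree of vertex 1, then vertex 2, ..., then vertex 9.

Answer: 1 3 2 3 2 2 1 1 1

Derivation:
p_1 = 2: count[2] becomes 1
p_2 = 5: count[5] becomes 1
p_3 = 2: count[2] becomes 2
p_4 = 4: count[4] becomes 1
p_5 = 3: count[3] becomes 1
p_6 = 6: count[6] becomes 1
p_7 = 4: count[4] becomes 2
Degrees (1 + count): deg[1]=1+0=1, deg[2]=1+2=3, deg[3]=1+1=2, deg[4]=1+2=3, deg[5]=1+1=2, deg[6]=1+1=2, deg[7]=1+0=1, deg[8]=1+0=1, deg[9]=1+0=1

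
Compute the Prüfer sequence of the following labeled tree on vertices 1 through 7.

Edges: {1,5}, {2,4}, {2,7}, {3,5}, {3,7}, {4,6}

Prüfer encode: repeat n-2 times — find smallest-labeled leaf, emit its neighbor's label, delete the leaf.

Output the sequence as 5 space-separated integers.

Answer: 5 3 7 4 2

Derivation:
Step 1: leaves = {1,6}. Remove smallest leaf 1, emit neighbor 5.
Step 2: leaves = {5,6}. Remove smallest leaf 5, emit neighbor 3.
Step 3: leaves = {3,6}. Remove smallest leaf 3, emit neighbor 7.
Step 4: leaves = {6,7}. Remove smallest leaf 6, emit neighbor 4.
Step 5: leaves = {4,7}. Remove smallest leaf 4, emit neighbor 2.
Done: 2 vertices remain (2, 7). Sequence = [5 3 7 4 2]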